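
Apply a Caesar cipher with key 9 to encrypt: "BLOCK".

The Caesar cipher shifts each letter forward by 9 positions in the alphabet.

Step 1: For each letter, shift forward by 9 positions (mod 26).
  B (position 1) -> position (1+9) mod 26 = 10 -> K
  L (position 11) -> position (11+9) mod 26 = 20 -> U
  O (position 14) -> position (14+9) mod 26 = 23 -> X
  C (position 2) -> position (2+9) mod 26 = 11 -> L
  K (position 10) -> position (10+9) mod 26 = 19 -> T
Result: KUXLT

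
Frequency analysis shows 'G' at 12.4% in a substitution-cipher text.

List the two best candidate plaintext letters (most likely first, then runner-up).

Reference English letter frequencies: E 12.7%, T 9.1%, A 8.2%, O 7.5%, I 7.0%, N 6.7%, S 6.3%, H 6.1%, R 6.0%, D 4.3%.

Step 1: Observed frequency of 'G' is 12.4%.
Step 2: Compute distances to each reference frequency and sort:
  E (12.7%): difference = 0.3% <-- BEST
  T (9.1%): difference = 3.3% <-- RUNNER-UP
  A (8.2%): difference = 4.2%
  O (7.5%): difference = 4.9%
  I (7.0%): difference = 5.4%
Step 3: Most likely is 'E' (12.7%, diff 0.3%); second most likely is 'T' (9.1%, diff 3.3%).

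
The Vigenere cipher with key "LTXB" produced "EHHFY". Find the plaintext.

Step 1: Extend key: LTXBL
Step 2: Decrypt each letter (c - k) mod 26:
  E(4) - L(11) = (4-11) mod 26 = 19 = T
  H(7) - T(19) = (7-19) mod 26 = 14 = O
  H(7) - X(23) = (7-23) mod 26 = 10 = K
  F(5) - B(1) = (5-1) mod 26 = 4 = E
  Y(24) - L(11) = (24-11) mod 26 = 13 = N
Plaintext: TOKEN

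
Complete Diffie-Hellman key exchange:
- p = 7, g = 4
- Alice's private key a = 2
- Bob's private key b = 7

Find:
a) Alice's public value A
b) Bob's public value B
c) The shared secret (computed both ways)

Step 1: A = g^a mod p = 4^2 mod 7 = 2.
Step 2: B = g^b mod p = 4^7 mod 7 = 4.
Step 3: Alice computes s = B^a mod p = 4^2 mod 7 = 2.
Step 4: Bob computes s = A^b mod p = 2^7 mod 7 = 2.
Both sides agree: shared secret = 2.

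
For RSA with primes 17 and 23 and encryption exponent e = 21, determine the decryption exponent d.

Step 1: n = 17 * 23 = 391.
Step 2: phi(n) = 16 * 22 = 352.
Step 3: Find d such that 21 * d = 1 (mod 352).
Step 4: d = 21^(-1) mod 352 = 285.
Verification: 21 * 285 = 5985 = 17 * 352 + 1.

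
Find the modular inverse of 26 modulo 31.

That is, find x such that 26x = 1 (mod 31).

Step 1: We need x such that 26 * x = 1 (mod 31).
Step 2: Using the extended Euclidean algorithm or trial:
  26 * 6 = 156 = 5 * 31 + 1.
Step 3: Since 156 mod 31 = 1, the inverse is x = 6.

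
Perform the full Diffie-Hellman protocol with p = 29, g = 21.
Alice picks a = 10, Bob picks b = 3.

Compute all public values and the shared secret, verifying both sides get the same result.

Step 1: A = g^a mod p = 21^10 mod 29 = 4.
Step 2: B = g^b mod p = 21^3 mod 29 = 10.
Step 3: Alice computes s = B^a mod p = 10^10 mod 29 = 6.
Step 4: Bob computes s = A^b mod p = 4^3 mod 29 = 6.
Both sides agree: shared secret = 6.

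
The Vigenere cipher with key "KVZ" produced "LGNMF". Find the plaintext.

Step 1: Extend key: KVZKV
Step 2: Decrypt each letter (c - k) mod 26:
  L(11) - K(10) = (11-10) mod 26 = 1 = B
  G(6) - V(21) = (6-21) mod 26 = 11 = L
  N(13) - Z(25) = (13-25) mod 26 = 14 = O
  M(12) - K(10) = (12-10) mod 26 = 2 = C
  F(5) - V(21) = (5-21) mod 26 = 10 = K
Plaintext: BLOCK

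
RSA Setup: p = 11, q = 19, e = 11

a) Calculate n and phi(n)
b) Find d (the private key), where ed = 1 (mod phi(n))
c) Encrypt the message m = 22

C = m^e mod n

Step 1: n = 11 * 19 = 209.
Step 2: phi(n) = (11-1)(19-1) = 10 * 18 = 180.
Step 3: Find d = 11^(-1) mod 180 = 131.
  Verify: 11 * 131 = 1441 = 1 (mod 180).
Step 4: C = 22^11 mod 209 = 143.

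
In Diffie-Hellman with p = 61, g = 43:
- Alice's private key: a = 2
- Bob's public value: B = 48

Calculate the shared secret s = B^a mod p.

Step 1: s = B^a mod p = 48^2 mod 61.
  48^1 mod 61 = 48
  48^2 mod 61 = (48 * 48) mod 61 = 47
Result: shared secret = 47.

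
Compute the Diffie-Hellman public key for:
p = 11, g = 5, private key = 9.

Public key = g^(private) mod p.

Step 1: A = g^a mod p = 5^9 mod 11.
  5^1 mod 11 = 5
  5^2 mod 11 = (5 * 5) mod 11 = 3
  5^3 mod 11 = (3 * 5) mod 11 = 4
  5^4 mod 11 = (4 * 5) mod 11 = 9
  5^5 mod 11 = (9 * 5) mod 11 = 1
  5^6 mod 11 = (1 * 5) mod 11 = 5
  5^7 mod 11 = (5 * 5) mod 11 = 3
  5^8 mod 11 = (3 * 5) mod 11 = 4
  5^9 mod 11 = (4 * 5) mod 11 = 9
Result: A = 9.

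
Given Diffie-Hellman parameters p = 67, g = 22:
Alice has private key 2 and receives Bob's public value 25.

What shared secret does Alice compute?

Step 1: s = B^a mod p = 25^2 mod 67.
  25^1 mod 67 = 25
  25^2 mod 67 = (25 * 25) mod 67 = 22
Result: shared secret = 22.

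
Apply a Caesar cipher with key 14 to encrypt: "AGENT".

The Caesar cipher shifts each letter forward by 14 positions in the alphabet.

Step 1: For each letter, shift forward by 14 positions (mod 26).
  A (position 0) -> position (0+14) mod 26 = 14 -> O
  G (position 6) -> position (6+14) mod 26 = 20 -> U
  E (position 4) -> position (4+14) mod 26 = 18 -> S
  N (position 13) -> position (13+14) mod 26 = 1 -> B
  T (position 19) -> position (19+14) mod 26 = 7 -> H
Result: OUSBH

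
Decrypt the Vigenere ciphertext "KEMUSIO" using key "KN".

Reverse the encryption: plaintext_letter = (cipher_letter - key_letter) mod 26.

Step 1: Extend key: KNKNKNK
Step 2: Decrypt each letter (c - k) mod 26:
  K(10) - K(10) = (10-10) mod 26 = 0 = A
  E(4) - N(13) = (4-13) mod 26 = 17 = R
  M(12) - K(10) = (12-10) mod 26 = 2 = C
  U(20) - N(13) = (20-13) mod 26 = 7 = H
  S(18) - K(10) = (18-10) mod 26 = 8 = I
  I(8) - N(13) = (8-13) mod 26 = 21 = V
  O(14) - K(10) = (14-10) mod 26 = 4 = E
Plaintext: ARCHIVE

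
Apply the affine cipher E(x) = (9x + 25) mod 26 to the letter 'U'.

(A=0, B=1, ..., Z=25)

Step 1: Convert 'U' to number: x = 20.
Step 2: E(20) = (9 * 20 + 25) mod 26 = 205 mod 26 = 23.
Step 3: Convert 23 back to letter: X.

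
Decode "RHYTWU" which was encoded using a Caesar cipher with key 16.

Step 1: Reverse the shift by subtracting 16 from each letter position.
  R (position 17) -> position (17-16) mod 26 = 1 -> B
  H (position 7) -> position (7-16) mod 26 = 17 -> R
  Y (position 24) -> position (24-16) mod 26 = 8 -> I
  T (position 19) -> position (19-16) mod 26 = 3 -> D
  W (position 22) -> position (22-16) mod 26 = 6 -> G
  U (position 20) -> position (20-16) mod 26 = 4 -> E
Decrypted message: BRIDGE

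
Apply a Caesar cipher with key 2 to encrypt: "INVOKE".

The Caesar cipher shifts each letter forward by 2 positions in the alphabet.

Step 1: For each letter, shift forward by 2 positions (mod 26).
  I (position 8) -> position (8+2) mod 26 = 10 -> K
  N (position 13) -> position (13+2) mod 26 = 15 -> P
  V (position 21) -> position (21+2) mod 26 = 23 -> X
  O (position 14) -> position (14+2) mod 26 = 16 -> Q
  K (position 10) -> position (10+2) mod 26 = 12 -> M
  E (position 4) -> position (4+2) mod 26 = 6 -> G
Result: KPXQMG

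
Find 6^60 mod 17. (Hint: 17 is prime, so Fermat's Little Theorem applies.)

Step 1: Since 17 is prime, by Fermat's Little Theorem: 6^16 = 1 (mod 17).
Step 2: Reduce exponent: 60 mod 16 = 12.
Step 3: So 6^60 = 6^12 (mod 17).
Step 4: 6^12 mod 17 = 13.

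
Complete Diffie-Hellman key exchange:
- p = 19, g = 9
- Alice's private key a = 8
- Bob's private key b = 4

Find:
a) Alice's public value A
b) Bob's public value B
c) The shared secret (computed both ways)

Step 1: A = g^a mod p = 9^8 mod 19 = 17.
Step 2: B = g^b mod p = 9^4 mod 19 = 6.
Step 3: Alice computes s = B^a mod p = 6^8 mod 19 = 16.
Step 4: Bob computes s = A^b mod p = 17^4 mod 19 = 16.
Both sides agree: shared secret = 16.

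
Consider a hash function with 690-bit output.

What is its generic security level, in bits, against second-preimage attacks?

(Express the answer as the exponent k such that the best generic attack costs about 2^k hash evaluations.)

Step 1: The hash has a 690-bit output.
Step 2: Second-preimage resistance means: given a specific input x, it should be infeasible to find a different y with h(y) = h(x).
With a 690-bit output, a generic search for a second preimage costs about 2^690 evaluations (each trial matches the fixed target with probability 2^-690).
Step 3: Security level = 690 bits.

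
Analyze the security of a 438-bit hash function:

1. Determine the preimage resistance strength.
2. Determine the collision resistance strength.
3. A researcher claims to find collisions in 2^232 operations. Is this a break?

Step 1: Preimage resistance requires brute-force of 2^438 operations.
Step 2: Collision resistance (birthday bound) = 2^(438/2) = 2^219.
Step 3: The claimed attack costs 2^232 operations.
Step 4: Since 2^232 >= 2^219, the claimed attack is no faster than the generic birthday attack, so this does not break collision resistance.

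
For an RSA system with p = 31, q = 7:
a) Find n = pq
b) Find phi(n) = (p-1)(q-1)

Step 1: n = p * q = 31 * 7 = 217.
Step 2: phi(n) = (p-1)(q-1) = 30 * 6 = 180.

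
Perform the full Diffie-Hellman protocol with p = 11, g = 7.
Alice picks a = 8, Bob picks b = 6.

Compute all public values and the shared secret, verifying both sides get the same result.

Step 1: A = g^a mod p = 7^8 mod 11 = 9.
Step 2: B = g^b mod p = 7^6 mod 11 = 4.
Step 3: Alice computes s = B^a mod p = 4^8 mod 11 = 9.
Step 4: Bob computes s = A^b mod p = 9^6 mod 11 = 9.
Both sides agree: shared secret = 9.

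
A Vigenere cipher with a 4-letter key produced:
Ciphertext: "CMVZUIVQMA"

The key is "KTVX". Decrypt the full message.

Step 1: Key 'KTVX' has length 4. Extended key: KTVXKTVXKT
Step 2: Decrypt each position:
  C(2) - K(10) = 18 = S
  M(12) - T(19) = 19 = T
  V(21) - V(21) = 0 = A
  Z(25) - X(23) = 2 = C
  U(20) - K(10) = 10 = K
  I(8) - T(19) = 15 = P
  V(21) - V(21) = 0 = A
  Q(16) - X(23) = 19 = T
  M(12) - K(10) = 2 = C
  A(0) - T(19) = 7 = H
Plaintext: STACKPATCH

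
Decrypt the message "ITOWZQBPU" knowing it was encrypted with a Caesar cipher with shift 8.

Step 1: Reverse the shift by subtracting 8 from each letter position.
  I (position 8) -> position (8-8) mod 26 = 0 -> A
  T (position 19) -> position (19-8) mod 26 = 11 -> L
  O (position 14) -> position (14-8) mod 26 = 6 -> G
  W (position 22) -> position (22-8) mod 26 = 14 -> O
  Z (position 25) -> position (25-8) mod 26 = 17 -> R
  Q (position 16) -> position (16-8) mod 26 = 8 -> I
  B (position 1) -> position (1-8) mod 26 = 19 -> T
  P (position 15) -> position (15-8) mod 26 = 7 -> H
  U (position 20) -> position (20-8) mod 26 = 12 -> M
Decrypted message: ALGORITHM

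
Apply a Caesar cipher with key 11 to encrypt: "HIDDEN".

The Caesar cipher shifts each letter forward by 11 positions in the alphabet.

Step 1: For each letter, shift forward by 11 positions (mod 26).
  H (position 7) -> position (7+11) mod 26 = 18 -> S
  I (position 8) -> position (8+11) mod 26 = 19 -> T
  D (position 3) -> position (3+11) mod 26 = 14 -> O
  D (position 3) -> position (3+11) mod 26 = 14 -> O
  E (position 4) -> position (4+11) mod 26 = 15 -> P
  N (position 13) -> position (13+11) mod 26 = 24 -> Y
Result: STOOPY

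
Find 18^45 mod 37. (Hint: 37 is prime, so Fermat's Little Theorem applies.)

Step 1: Since 37 is prime, by Fermat's Little Theorem: 18^36 = 1 (mod 37).
Step 2: Reduce exponent: 45 mod 36 = 9.
Step 3: So 18^45 = 18^9 (mod 37).
Step 4: 18^9 mod 37 = 31.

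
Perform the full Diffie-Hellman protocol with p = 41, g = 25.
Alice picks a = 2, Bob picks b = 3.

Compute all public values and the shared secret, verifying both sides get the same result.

Step 1: A = g^a mod p = 25^2 mod 41 = 10.
Step 2: B = g^b mod p = 25^3 mod 41 = 4.
Step 3: Alice computes s = B^a mod p = 4^2 mod 41 = 16.
Step 4: Bob computes s = A^b mod p = 10^3 mod 41 = 16.
Both sides agree: shared secret = 16.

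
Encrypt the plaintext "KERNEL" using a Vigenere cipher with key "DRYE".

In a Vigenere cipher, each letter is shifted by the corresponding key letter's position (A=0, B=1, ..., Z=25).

Step 1: Repeat key to match plaintext length:
  Plaintext: KERNEL
  Key:       DRYEDR
Step 2: Encrypt each letter:
  K(10) + D(3) = (10+3) mod 26 = 13 = N
  E(4) + R(17) = (4+17) mod 26 = 21 = V
  R(17) + Y(24) = (17+24) mod 26 = 15 = P
  N(13) + E(4) = (13+4) mod 26 = 17 = R
  E(4) + D(3) = (4+3) mod 26 = 7 = H
  L(11) + R(17) = (11+17) mod 26 = 2 = C
Ciphertext: NVPRHC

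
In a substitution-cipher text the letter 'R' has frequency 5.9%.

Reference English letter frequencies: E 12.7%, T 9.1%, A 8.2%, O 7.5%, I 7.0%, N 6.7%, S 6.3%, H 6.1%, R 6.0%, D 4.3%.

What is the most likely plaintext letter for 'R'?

Step 1: The observed frequency is 5.9%.
Step 2: Compare with English frequencies:
  E: 12.7% (difference: 6.8%)
  T: 9.1% (difference: 3.2%)
  A: 8.2% (difference: 2.3%)
  O: 7.5% (difference: 1.6%)
  I: 7.0% (difference: 1.1%)
  N: 6.7% (difference: 0.8%)
  S: 6.3% (difference: 0.4%)
  H: 6.1% (difference: 0.2%)
  R: 6.0% (difference: 0.1%) <-- closest
  D: 4.3% (difference: 1.6%)
Step 3: 'R' most likely represents 'R' (frequency 6.0%).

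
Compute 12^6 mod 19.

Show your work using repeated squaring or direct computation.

Step 1: Compute 12^6 mod 19 step by step, reducing modulo 19 at each step.
  12^1 mod 19 = 12
  12^2 mod 19 = (12 * 12) mod 19 = 11
  12^3 mod 19 = (11 * 12) mod 19 = 18
  12^4 mod 19 = (18 * 12) mod 19 = 7
  12^5 mod 19 = (7 * 12) mod 19 = 8
  12^6 mod 19 = (8 * 12) mod 19 = 1
Step 2: Result = 1.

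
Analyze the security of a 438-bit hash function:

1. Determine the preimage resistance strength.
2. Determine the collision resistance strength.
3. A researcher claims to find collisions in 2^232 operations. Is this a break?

Step 1: Preimage resistance requires brute-force of 2^438 operations.
Step 2: Collision resistance (birthday bound) = 2^(438/2) = 2^219.
Step 3: The claimed attack costs 2^232 operations.
Step 4: Since 2^232 >= 2^219, the claimed attack is no faster than the generic birthday attack, so this does not break collision resistance.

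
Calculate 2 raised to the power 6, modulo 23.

Step 1: Compute 2^6 mod 23 step by step, reducing modulo 23 at each step.
  2^1 mod 23 = 2
  2^2 mod 23 = (2 * 2) mod 23 = 4
  2^3 mod 23 = (4 * 2) mod 23 = 8
  2^4 mod 23 = (8 * 2) mod 23 = 16
  2^5 mod 23 = (16 * 2) mod 23 = 9
  2^6 mod 23 = (9 * 2) mod 23 = 18
Step 2: Result = 18.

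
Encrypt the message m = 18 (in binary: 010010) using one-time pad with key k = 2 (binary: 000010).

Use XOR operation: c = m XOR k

Step 1: Write out the XOR operation bit by bit:
  Message: 010010
  Key:     000010
  XOR:     010000
Step 2: Convert to decimal: 010000 = 16.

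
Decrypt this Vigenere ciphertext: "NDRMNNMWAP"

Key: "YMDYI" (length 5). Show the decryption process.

Step 1: Key 'YMDYI' has length 5. Extended key: YMDYIYMDYI
Step 2: Decrypt each position:
  N(13) - Y(24) = 15 = P
  D(3) - M(12) = 17 = R
  R(17) - D(3) = 14 = O
  M(12) - Y(24) = 14 = O
  N(13) - I(8) = 5 = F
  N(13) - Y(24) = 15 = P
  M(12) - M(12) = 0 = A
  W(22) - D(3) = 19 = T
  A(0) - Y(24) = 2 = C
  P(15) - I(8) = 7 = H
Plaintext: PROOFPATCH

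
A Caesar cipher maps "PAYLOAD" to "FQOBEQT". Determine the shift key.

Step 1: Compare first letters: P (position 15) -> F (position 5).
Step 2: Shift = (5 - 15) mod 26 = 16.
The shift value is 16.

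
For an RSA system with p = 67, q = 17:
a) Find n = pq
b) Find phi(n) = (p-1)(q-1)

Step 1: n = p * q = 67 * 17 = 1139.
Step 2: phi(n) = (p-1)(q-1) = 66 * 16 = 1056.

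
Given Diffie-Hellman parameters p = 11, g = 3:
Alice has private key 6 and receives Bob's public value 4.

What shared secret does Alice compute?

Step 1: s = B^a mod p = 4^6 mod 11.
  4^1 mod 11 = 4
  4^2 mod 11 = (4 * 4) mod 11 = 5
  4^3 mod 11 = (5 * 4) mod 11 = 9
  4^4 mod 11 = (9 * 4) mod 11 = 3
  4^5 mod 11 = (3 * 4) mod 11 = 1
  4^6 mod 11 = (1 * 4) mod 11 = 4
Result: shared secret = 4.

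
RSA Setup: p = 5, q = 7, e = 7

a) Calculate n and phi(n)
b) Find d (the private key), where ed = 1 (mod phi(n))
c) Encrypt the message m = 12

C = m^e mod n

Step 1: n = 5 * 7 = 35.
Step 2: phi(n) = (5-1)(7-1) = 4 * 6 = 24.
Step 3: Find d = 7^(-1) mod 24 = 7.
  Verify: 7 * 7 = 49 = 1 (mod 24).
Step 4: C = 12^7 mod 35 = 33.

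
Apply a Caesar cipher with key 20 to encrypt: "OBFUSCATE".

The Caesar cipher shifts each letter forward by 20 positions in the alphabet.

Step 1: For each letter, shift forward by 20 positions (mod 26).
  O (position 14) -> position (14+20) mod 26 = 8 -> I
  B (position 1) -> position (1+20) mod 26 = 21 -> V
  F (position 5) -> position (5+20) mod 26 = 25 -> Z
  U (position 20) -> position (20+20) mod 26 = 14 -> O
  S (position 18) -> position (18+20) mod 26 = 12 -> M
  C (position 2) -> position (2+20) mod 26 = 22 -> W
  A (position 0) -> position (0+20) mod 26 = 20 -> U
  T (position 19) -> position (19+20) mod 26 = 13 -> N
  E (position 4) -> position (4+20) mod 26 = 24 -> Y
Result: IVZOMWUNY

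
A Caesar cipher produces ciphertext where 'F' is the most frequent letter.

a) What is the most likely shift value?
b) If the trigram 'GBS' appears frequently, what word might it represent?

Step 1: In English, 'E' is the most frequent letter (12.7%).
Step 2: The most frequent ciphertext letter is 'F' (position 5).
Step 3: Shift = (5 - 4) mod 26 = 1.
Step 4: Decrypt 'GBS' by shifting back 1:
  G -> F
  B -> A
  S -> R
Step 5: 'GBS' decrypts to 'FAR'.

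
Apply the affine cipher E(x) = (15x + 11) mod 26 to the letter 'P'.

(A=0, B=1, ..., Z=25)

Step 1: Convert 'P' to number: x = 15.
Step 2: E(15) = (15 * 15 + 11) mod 26 = 236 mod 26 = 2.
Step 3: Convert 2 back to letter: C.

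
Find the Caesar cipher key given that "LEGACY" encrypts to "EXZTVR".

Step 1: Compare first letters: L (position 11) -> E (position 4).
Step 2: Shift = (4 - 11) mod 26 = 19.
The shift value is 19.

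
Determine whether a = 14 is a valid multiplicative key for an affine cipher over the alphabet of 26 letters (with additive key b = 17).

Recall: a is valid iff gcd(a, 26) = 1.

Step 1: Compute gcd(14, 26).
Step 2: gcd(14, 26) = 2.
Since gcd = 2 != 1, 14 shares a common factor with 26, so it cannot be used.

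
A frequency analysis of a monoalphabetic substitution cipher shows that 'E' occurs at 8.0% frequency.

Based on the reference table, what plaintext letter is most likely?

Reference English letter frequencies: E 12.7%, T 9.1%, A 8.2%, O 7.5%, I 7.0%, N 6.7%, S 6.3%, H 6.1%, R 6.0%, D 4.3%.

Step 1: The observed frequency is 8.0%.
Step 2: Compare with English frequencies:
  E: 12.7% (difference: 4.7%)
  T: 9.1% (difference: 1.1%)
  A: 8.2% (difference: 0.2%) <-- closest
  O: 7.5% (difference: 0.5%)
  I: 7.0% (difference: 1.0%)
  N: 6.7% (difference: 1.3%)
  S: 6.3% (difference: 1.7%)
  H: 6.1% (difference: 1.9%)
  R: 6.0% (difference: 2.0%)
  D: 4.3% (difference: 3.7%)
Step 3: 'E' most likely represents 'A' (frequency 8.2%).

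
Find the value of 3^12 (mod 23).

Step 1: Compute 3^12 mod 23 step by step, reducing modulo 23 at each step.
  3^1 mod 23 = 3
  3^2 mod 23 = (3 * 3) mod 23 = 9
  3^3 mod 23 = (9 * 3) mod 23 = 4
  3^4 mod 23 = (4 * 3) mod 23 = 12
  3^5 mod 23 = (12 * 3) mod 23 = 13
  3^6 mod 23 = (13 * 3) mod 23 = 16
  3^7 mod 23 = (16 * 3) mod 23 = 2
  3^8 mod 23 = (2 * 3) mod 23 = 6
  3^9 mod 23 = (6 * 3) mod 23 = 18
  3^10 mod 23 = (18 * 3) mod 23 = 8
  3^11 mod 23 = (8 * 3) mod 23 = 1
  3^12 mod 23 = (1 * 3) mod 23 = 3
Step 2: Result = 3.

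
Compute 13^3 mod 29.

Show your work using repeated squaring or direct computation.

Step 1: Compute 13^3 mod 29 step by step, reducing modulo 29 at each step.
  13^1 mod 29 = 13
  13^2 mod 29 = (13 * 13) mod 29 = 24
  13^3 mod 29 = (24 * 13) mod 29 = 22
Step 2: Result = 22.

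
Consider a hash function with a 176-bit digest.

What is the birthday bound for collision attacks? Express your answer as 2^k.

Step 1: The birthday paradox gives collision probability ~50% after sqrt(2^n) = 2^(n/2) hashes.
Step 2: For 176-bit output: 2^(176/2) = 2^88.
Step 3: Approximately 2^88 hash computations needed.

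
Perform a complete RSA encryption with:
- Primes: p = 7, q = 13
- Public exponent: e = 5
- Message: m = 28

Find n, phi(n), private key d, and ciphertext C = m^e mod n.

Step 1: n = 7 * 13 = 91.
Step 2: phi(n) = (7-1)(13-1) = 6 * 12 = 72.
Step 3: Find d = 5^(-1) mod 72 = 29.
  Verify: 5 * 29 = 145 = 1 (mod 72).
Step 4: C = 28^5 mod 91 = 84.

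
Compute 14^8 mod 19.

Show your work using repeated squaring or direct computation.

Step 1: Compute 14^8 mod 19 step by step, reducing modulo 19 at each step.
  14^1 mod 19 = 14
  14^2 mod 19 = (14 * 14) mod 19 = 6
  14^3 mod 19 = (6 * 14) mod 19 = 8
  14^4 mod 19 = (8 * 14) mod 19 = 17
  14^5 mod 19 = (17 * 14) mod 19 = 10
  14^6 mod 19 = (10 * 14) mod 19 = 7
  14^7 mod 19 = (7 * 14) mod 19 = 3
  14^8 mod 19 = (3 * 14) mod 19 = 4
Step 2: Result = 4.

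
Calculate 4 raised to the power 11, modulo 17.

Step 1: Compute 4^11 mod 17 step by step, reducing modulo 17 at each step.
  4^1 mod 17 = 4
  4^2 mod 17 = (4 * 4) mod 17 = 16
  4^3 mod 17 = (16 * 4) mod 17 = 13
  4^4 mod 17 = (13 * 4) mod 17 = 1
  4^5 mod 17 = (1 * 4) mod 17 = 4
  4^6 mod 17 = (4 * 4) mod 17 = 16
  4^7 mod 17 = (16 * 4) mod 17 = 13
  4^8 mod 17 = (13 * 4) mod 17 = 1
  4^9 mod 17 = (1 * 4) mod 17 = 4
  4^10 mod 17 = (4 * 4) mod 17 = 16
  4^11 mod 17 = (16 * 4) mod 17 = 13
Step 2: Result = 13.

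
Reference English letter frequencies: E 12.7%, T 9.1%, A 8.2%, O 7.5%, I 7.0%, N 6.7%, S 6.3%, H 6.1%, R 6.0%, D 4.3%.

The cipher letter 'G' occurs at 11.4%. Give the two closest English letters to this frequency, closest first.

Step 1: Observed frequency of 'G' is 11.4%.
Step 2: Compute distances to each reference frequency and sort:
  E (12.7%): difference = 1.3% <-- BEST
  T (9.1%): difference = 2.3% <-- RUNNER-UP
  A (8.2%): difference = 3.2%
  O (7.5%): difference = 3.9%
  I (7.0%): difference = 4.4%
Step 3: Most likely is 'E' (12.7%, diff 1.3%); second most likely is 'T' (9.1%, diff 2.3%).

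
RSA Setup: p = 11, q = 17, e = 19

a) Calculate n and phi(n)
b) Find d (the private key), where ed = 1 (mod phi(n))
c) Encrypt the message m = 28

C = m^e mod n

Step 1: n = 11 * 17 = 187.
Step 2: phi(n) = (11-1)(17-1) = 10 * 16 = 160.
Step 3: Find d = 19^(-1) mod 160 = 59.
  Verify: 19 * 59 = 1121 = 1 (mod 160).
Step 4: C = 28^19 mod 187 = 90.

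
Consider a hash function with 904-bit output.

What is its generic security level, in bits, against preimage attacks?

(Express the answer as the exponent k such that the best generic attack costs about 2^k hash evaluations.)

Step 1: The hash has a 904-bit output.
Step 2: Preimage resistance means: given a digest h(x), it should be infeasible to find any input that hashes to it.
With a 904-bit output there are 2^904 possible digests, so a generic brute-force preimage search costs about 2^904 evaluations.
Step 3: Security level = 904 bits.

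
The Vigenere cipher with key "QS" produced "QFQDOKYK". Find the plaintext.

Step 1: Extend key: QSQSQSQS
Step 2: Decrypt each letter (c - k) mod 26:
  Q(16) - Q(16) = (16-16) mod 26 = 0 = A
  F(5) - S(18) = (5-18) mod 26 = 13 = N
  Q(16) - Q(16) = (16-16) mod 26 = 0 = A
  D(3) - S(18) = (3-18) mod 26 = 11 = L
  O(14) - Q(16) = (14-16) mod 26 = 24 = Y
  K(10) - S(18) = (10-18) mod 26 = 18 = S
  Y(24) - Q(16) = (24-16) mod 26 = 8 = I
  K(10) - S(18) = (10-18) mod 26 = 18 = S
Plaintext: ANALYSIS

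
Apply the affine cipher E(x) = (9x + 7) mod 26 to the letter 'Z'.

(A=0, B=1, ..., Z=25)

Step 1: Convert 'Z' to number: x = 25.
Step 2: E(25) = (9 * 25 + 7) mod 26 = 232 mod 26 = 24.
Step 3: Convert 24 back to letter: Y.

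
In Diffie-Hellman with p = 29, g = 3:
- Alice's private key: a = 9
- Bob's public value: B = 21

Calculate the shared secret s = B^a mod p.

Step 1: s = B^a mod p = 21^9 mod 29.
  21^1 mod 29 = 21
  21^2 mod 29 = (21 * 21) mod 29 = 6
  21^3 mod 29 = (6 * 21) mod 29 = 10
  21^4 mod 29 = (10 * 21) mod 29 = 7
  21^5 mod 29 = (7 * 21) mod 29 = 2
  21^6 mod 29 = (2 * 21) mod 29 = 13
  21^7 mod 29 = (13 * 21) mod 29 = 12
  21^8 mod 29 = (12 * 21) mod 29 = 20
  21^9 mod 29 = (20 * 21) mod 29 = 14
Result: shared secret = 14.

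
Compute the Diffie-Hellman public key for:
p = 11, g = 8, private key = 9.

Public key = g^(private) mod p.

Step 1: A = g^a mod p = 8^9 mod 11.
  8^1 mod 11 = 8
  8^2 mod 11 = (8 * 8) mod 11 = 9
  8^3 mod 11 = (9 * 8) mod 11 = 6
  8^4 mod 11 = (6 * 8) mod 11 = 4
  8^5 mod 11 = (4 * 8) mod 11 = 10
  8^6 mod 11 = (10 * 8) mod 11 = 3
  8^7 mod 11 = (3 * 8) mod 11 = 2
  8^8 mod 11 = (2 * 8) mod 11 = 5
  8^9 mod 11 = (5 * 8) mod 11 = 7
Result: A = 7.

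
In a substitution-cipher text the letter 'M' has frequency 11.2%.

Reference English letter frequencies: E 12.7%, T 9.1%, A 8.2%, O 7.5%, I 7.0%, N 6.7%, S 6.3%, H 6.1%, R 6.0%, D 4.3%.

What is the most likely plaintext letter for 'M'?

Step 1: The observed frequency is 11.2%.
Step 2: Compare with English frequencies:
  E: 12.7% (difference: 1.5%) <-- closest
  T: 9.1% (difference: 2.1%)
  A: 8.2% (difference: 3.0%)
  O: 7.5% (difference: 3.7%)
  I: 7.0% (difference: 4.2%)
  N: 6.7% (difference: 4.5%)
  S: 6.3% (difference: 4.9%)
  H: 6.1% (difference: 5.1%)
  R: 6.0% (difference: 5.2%)
  D: 4.3% (difference: 6.9%)
Step 3: 'M' most likely represents 'E' (frequency 12.7%).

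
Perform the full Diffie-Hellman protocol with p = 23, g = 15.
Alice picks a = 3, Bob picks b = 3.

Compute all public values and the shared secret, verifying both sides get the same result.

Step 1: A = g^a mod p = 15^3 mod 23 = 17.
Step 2: B = g^b mod p = 15^3 mod 23 = 17.
Step 3: Alice computes s = B^a mod p = 17^3 mod 23 = 14.
Step 4: Bob computes s = A^b mod p = 17^3 mod 23 = 14.
Both sides agree: shared secret = 14.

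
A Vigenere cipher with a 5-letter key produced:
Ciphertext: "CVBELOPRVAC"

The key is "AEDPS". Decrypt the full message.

Step 1: Key 'AEDPS' has length 5. Extended key: AEDPSAEDPSA
Step 2: Decrypt each position:
  C(2) - A(0) = 2 = C
  V(21) - E(4) = 17 = R
  B(1) - D(3) = 24 = Y
  E(4) - P(15) = 15 = P
  L(11) - S(18) = 19 = T
  O(14) - A(0) = 14 = O
  P(15) - E(4) = 11 = L
  R(17) - D(3) = 14 = O
  V(21) - P(15) = 6 = G
  A(0) - S(18) = 8 = I
  C(2) - A(0) = 2 = C
Plaintext: CRYPTOLOGIC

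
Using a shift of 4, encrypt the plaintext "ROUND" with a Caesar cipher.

Step 1: For each letter, shift forward by 4 positions (mod 26).
  R (position 17) -> position (17+4) mod 26 = 21 -> V
  O (position 14) -> position (14+4) mod 26 = 18 -> S
  U (position 20) -> position (20+4) mod 26 = 24 -> Y
  N (position 13) -> position (13+4) mod 26 = 17 -> R
  D (position 3) -> position (3+4) mod 26 = 7 -> H
Result: VSYRH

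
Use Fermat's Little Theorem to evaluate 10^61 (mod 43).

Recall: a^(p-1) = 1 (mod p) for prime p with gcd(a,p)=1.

Step 1: Since 43 is prime, by Fermat's Little Theorem: 10^42 = 1 (mod 43).
Step 2: Reduce exponent: 61 mod 42 = 19.
Step 3: So 10^61 = 10^19 (mod 43).
Step 4: 10^19 mod 43 = 40.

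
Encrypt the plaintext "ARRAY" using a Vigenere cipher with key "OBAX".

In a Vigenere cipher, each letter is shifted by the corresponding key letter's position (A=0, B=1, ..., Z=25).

Step 1: Repeat key to match plaintext length:
  Plaintext: ARRAY
  Key:       OBAXO
Step 2: Encrypt each letter:
  A(0) + O(14) = (0+14) mod 26 = 14 = O
  R(17) + B(1) = (17+1) mod 26 = 18 = S
  R(17) + A(0) = (17+0) mod 26 = 17 = R
  A(0) + X(23) = (0+23) mod 26 = 23 = X
  Y(24) + O(14) = (24+14) mod 26 = 12 = M
Ciphertext: OSRXM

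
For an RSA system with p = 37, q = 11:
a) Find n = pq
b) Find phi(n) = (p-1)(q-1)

Step 1: n = p * q = 37 * 11 = 407.
Step 2: phi(n) = (p-1)(q-1) = 36 * 10 = 360.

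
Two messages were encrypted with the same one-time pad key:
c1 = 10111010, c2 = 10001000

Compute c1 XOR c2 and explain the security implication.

Step 1: c1 XOR c2 = (m1 XOR k) XOR (m2 XOR k).
Step 2: By XOR associativity/commutativity: = m1 XOR m2 XOR k XOR k = m1 XOR m2.
Step 3: 10111010 XOR 10001000 = 00110010 = 50.
Step 4: The key cancels out! An attacker learns m1 XOR m2 = 50, revealing the relationship between plaintexts.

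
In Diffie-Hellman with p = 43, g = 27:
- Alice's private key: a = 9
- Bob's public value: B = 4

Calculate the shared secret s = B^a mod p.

Step 1: s = B^a mod p = 4^9 mod 43.
  4^1 mod 43 = 4
  4^2 mod 43 = (4 * 4) mod 43 = 16
  4^3 mod 43 = (16 * 4) mod 43 = 21
  4^4 mod 43 = (21 * 4) mod 43 = 41
  4^5 mod 43 = (41 * 4) mod 43 = 35
  4^6 mod 43 = (35 * 4) mod 43 = 11
  4^7 mod 43 = (11 * 4) mod 43 = 1
  4^8 mod 43 = (1 * 4) mod 43 = 4
  4^9 mod 43 = (4 * 4) mod 43 = 16
Result: shared secret = 16.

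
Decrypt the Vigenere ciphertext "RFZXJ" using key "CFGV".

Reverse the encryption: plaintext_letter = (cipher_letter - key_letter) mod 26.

Step 1: Extend key: CFGVC
Step 2: Decrypt each letter (c - k) mod 26:
  R(17) - C(2) = (17-2) mod 26 = 15 = P
  F(5) - F(5) = (5-5) mod 26 = 0 = A
  Z(25) - G(6) = (25-6) mod 26 = 19 = T
  X(23) - V(21) = (23-21) mod 26 = 2 = C
  J(9) - C(2) = (9-2) mod 26 = 7 = H
Plaintext: PATCH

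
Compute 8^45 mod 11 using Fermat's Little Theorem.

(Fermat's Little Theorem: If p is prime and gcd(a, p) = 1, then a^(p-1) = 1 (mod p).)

Step 1: Since 11 is prime, by Fermat's Little Theorem: 8^10 = 1 (mod 11).
Step 2: Reduce exponent: 45 mod 10 = 5.
Step 3: So 8^45 = 8^5 (mod 11).
Step 4: 8^5 mod 11 = 10.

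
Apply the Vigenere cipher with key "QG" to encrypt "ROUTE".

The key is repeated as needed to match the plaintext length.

Step 1: Repeat key to match plaintext length:
  Plaintext: ROUTE
  Key:       QGQGQ
Step 2: Encrypt each letter:
  R(17) + Q(16) = (17+16) mod 26 = 7 = H
  O(14) + G(6) = (14+6) mod 26 = 20 = U
  U(20) + Q(16) = (20+16) mod 26 = 10 = K
  T(19) + G(6) = (19+6) mod 26 = 25 = Z
  E(4) + Q(16) = (4+16) mod 26 = 20 = U
Ciphertext: HUKZU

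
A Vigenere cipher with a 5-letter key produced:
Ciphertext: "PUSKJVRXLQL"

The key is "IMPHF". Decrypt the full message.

Step 1: Key 'IMPHF' has length 5. Extended key: IMPHFIMPHFI
Step 2: Decrypt each position:
  P(15) - I(8) = 7 = H
  U(20) - M(12) = 8 = I
  S(18) - P(15) = 3 = D
  K(10) - H(7) = 3 = D
  J(9) - F(5) = 4 = E
  V(21) - I(8) = 13 = N
  R(17) - M(12) = 5 = F
  X(23) - P(15) = 8 = I
  L(11) - H(7) = 4 = E
  Q(16) - F(5) = 11 = L
  L(11) - I(8) = 3 = D
Plaintext: HIDDENFIELD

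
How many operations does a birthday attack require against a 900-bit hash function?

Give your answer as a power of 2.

Step 1: The birthday paradox gives collision probability ~50% after sqrt(2^n) = 2^(n/2) hashes.
Step 2: For 900-bit output: 2^(900/2) = 2^450.
Step 3: Approximately 2^450 hash computations needed.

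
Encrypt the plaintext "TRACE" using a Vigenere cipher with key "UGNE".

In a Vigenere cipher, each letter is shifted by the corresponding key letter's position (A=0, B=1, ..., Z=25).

Step 1: Repeat key to match plaintext length:
  Plaintext: TRACE
  Key:       UGNEU
Step 2: Encrypt each letter:
  T(19) + U(20) = (19+20) mod 26 = 13 = N
  R(17) + G(6) = (17+6) mod 26 = 23 = X
  A(0) + N(13) = (0+13) mod 26 = 13 = N
  C(2) + E(4) = (2+4) mod 26 = 6 = G
  E(4) + U(20) = (4+20) mod 26 = 24 = Y
Ciphertext: NXNGY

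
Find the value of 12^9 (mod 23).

Step 1: Compute 12^9 mod 23 step by step, reducing modulo 23 at each step.
  12^1 mod 23 = 12
  12^2 mod 23 = (12 * 12) mod 23 = 6
  12^3 mod 23 = (6 * 12) mod 23 = 3
  12^4 mod 23 = (3 * 12) mod 23 = 13
  12^5 mod 23 = (13 * 12) mod 23 = 18
  12^6 mod 23 = (18 * 12) mod 23 = 9
  12^7 mod 23 = (9 * 12) mod 23 = 16
  12^8 mod 23 = (16 * 12) mod 23 = 8
  12^9 mod 23 = (8 * 12) mod 23 = 4
Step 2: Result = 4.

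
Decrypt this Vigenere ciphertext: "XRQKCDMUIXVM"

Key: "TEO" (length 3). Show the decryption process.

Step 1: Key 'TEO' has length 3. Extended key: TEOTEOTEOTEO
Step 2: Decrypt each position:
  X(23) - T(19) = 4 = E
  R(17) - E(4) = 13 = N
  Q(16) - O(14) = 2 = C
  K(10) - T(19) = 17 = R
  C(2) - E(4) = 24 = Y
  D(3) - O(14) = 15 = P
  M(12) - T(19) = 19 = T
  U(20) - E(4) = 16 = Q
  I(8) - O(14) = 20 = U
  X(23) - T(19) = 4 = E
  V(21) - E(4) = 17 = R
  M(12) - O(14) = 24 = Y
Plaintext: ENCRYPTQUERY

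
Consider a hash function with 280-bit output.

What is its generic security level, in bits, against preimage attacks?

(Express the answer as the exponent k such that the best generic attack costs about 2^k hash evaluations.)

Step 1: The hash has a 280-bit output.
Step 2: Preimage resistance means: given a digest h(x), it should be infeasible to find any input that hashes to it.
With a 280-bit output there are 2^280 possible digests, so a generic brute-force preimage search costs about 2^280 evaluations.
Step 3: Security level = 280 bits.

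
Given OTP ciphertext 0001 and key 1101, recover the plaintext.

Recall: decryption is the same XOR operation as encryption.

Step 1: XOR ciphertext with key:
  Ciphertext: 0001
  Key:        1101
  XOR:        1100
Step 2: Plaintext = 1100 = 12 in decimal.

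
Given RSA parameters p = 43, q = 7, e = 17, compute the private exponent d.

Step 1: n = 43 * 7 = 301.
Step 2: phi(n) = 42 * 6 = 252.
Step 3: Find d such that 17 * d = 1 (mod 252).
Step 4: d = 17^(-1) mod 252 = 89.
Verification: 17 * 89 = 1513 = 6 * 252 + 1.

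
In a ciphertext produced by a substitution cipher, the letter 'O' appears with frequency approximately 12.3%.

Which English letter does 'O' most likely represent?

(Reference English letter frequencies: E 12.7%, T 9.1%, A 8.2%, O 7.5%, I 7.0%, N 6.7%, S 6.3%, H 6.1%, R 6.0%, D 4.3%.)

Step 1: The observed frequency is 12.3%.
Step 2: Compare with English frequencies:
  E: 12.7% (difference: 0.4%) <-- closest
  T: 9.1% (difference: 3.2%)
  A: 8.2% (difference: 4.1%)
  O: 7.5% (difference: 4.8%)
  I: 7.0% (difference: 5.3%)
  N: 6.7% (difference: 5.6%)
  S: 6.3% (difference: 6.0%)
  H: 6.1% (difference: 6.2%)
  R: 6.0% (difference: 6.3%)
  D: 4.3% (difference: 8.0%)
Step 3: 'O' most likely represents 'E' (frequency 12.7%).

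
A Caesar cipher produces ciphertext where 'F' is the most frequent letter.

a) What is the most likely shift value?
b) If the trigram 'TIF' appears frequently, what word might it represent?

Step 1: In English, 'E' is the most frequent letter (12.7%).
Step 2: The most frequent ciphertext letter is 'F' (position 5).
Step 3: Shift = (5 - 4) mod 26 = 1.
Step 4: Decrypt 'TIF' by shifting back 1:
  T -> S
  I -> H
  F -> E
Step 5: 'TIF' decrypts to 'SHE'.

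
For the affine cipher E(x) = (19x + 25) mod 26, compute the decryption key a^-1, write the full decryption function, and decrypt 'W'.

Step 1: Find a^-1, the modular inverse of 19 mod 26.
Step 2: We need 19 * a^-1 = 1 (mod 26).
Step 3: 19 * 11 = 209 = 8 * 26 + 1, so a^-1 = 11.
Step 4: D(y) = 11(y - 25) mod 26.
Step 5: Apply to 'W' (y = 22): D(22) = 11 * (22 - 25) mod 26 = 11 * -3 mod 26 = 19 -> 'T'.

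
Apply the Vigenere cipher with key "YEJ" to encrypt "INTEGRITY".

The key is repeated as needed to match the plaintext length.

Step 1: Repeat key to match plaintext length:
  Plaintext: INTEGRITY
  Key:       YEJYEJYEJ
Step 2: Encrypt each letter:
  I(8) + Y(24) = (8+24) mod 26 = 6 = G
  N(13) + E(4) = (13+4) mod 26 = 17 = R
  T(19) + J(9) = (19+9) mod 26 = 2 = C
  E(4) + Y(24) = (4+24) mod 26 = 2 = C
  G(6) + E(4) = (6+4) mod 26 = 10 = K
  R(17) + J(9) = (17+9) mod 26 = 0 = A
  I(8) + Y(24) = (8+24) mod 26 = 6 = G
  T(19) + E(4) = (19+4) mod 26 = 23 = X
  Y(24) + J(9) = (24+9) mod 26 = 7 = H
Ciphertext: GRCCKAGXH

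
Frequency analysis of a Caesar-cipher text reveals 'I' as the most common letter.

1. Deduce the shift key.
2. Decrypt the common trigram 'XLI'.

Step 1: In English, 'E' is the most frequent letter (12.7%).
Step 2: The most frequent ciphertext letter is 'I' (position 8).
Step 3: Shift = (8 - 4) mod 26 = 4.
Step 4: Decrypt 'XLI' by shifting back 4:
  X -> T
  L -> H
  I -> E
Step 5: 'XLI' decrypts to 'THE'.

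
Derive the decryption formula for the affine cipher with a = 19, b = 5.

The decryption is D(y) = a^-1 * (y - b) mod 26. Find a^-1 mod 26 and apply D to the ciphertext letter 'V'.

Step 1: Find a^-1, the modular inverse of 19 mod 26.
Step 2: We need 19 * a^-1 = 1 (mod 26).
Step 3: 19 * 11 = 209 = 8 * 26 + 1, so a^-1 = 11.
Step 4: D(y) = 11(y - 5) mod 26.
Step 5: Apply to 'V' (y = 21): D(21) = 11 * (21 - 5) mod 26 = 11 * 16 mod 26 = 20 -> 'U'.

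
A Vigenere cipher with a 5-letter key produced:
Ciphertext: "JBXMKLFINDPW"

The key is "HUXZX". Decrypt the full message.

Step 1: Key 'HUXZX' has length 5. Extended key: HUXZXHUXZXHU
Step 2: Decrypt each position:
  J(9) - H(7) = 2 = C
  B(1) - U(20) = 7 = H
  X(23) - X(23) = 0 = A
  M(12) - Z(25) = 13 = N
  K(10) - X(23) = 13 = N
  L(11) - H(7) = 4 = E
  F(5) - U(20) = 11 = L
  I(8) - X(23) = 11 = L
  N(13) - Z(25) = 14 = O
  D(3) - X(23) = 6 = G
  P(15) - H(7) = 8 = I
  W(22) - U(20) = 2 = C
Plaintext: CHANNELLOGIC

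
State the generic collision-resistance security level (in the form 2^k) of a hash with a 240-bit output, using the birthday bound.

Step 1: The birthday paradox gives collision probability ~50% after sqrt(2^n) = 2^(n/2) hashes.
Step 2: For 240-bit output: 2^(240/2) = 2^120.
Step 3: Approximately 2^120 hash computations needed.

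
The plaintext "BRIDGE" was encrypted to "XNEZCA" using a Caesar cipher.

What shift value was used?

Step 1: Compare first letters: B (position 1) -> X (position 23).
Step 2: Shift = (23 - 1) mod 26 = 22.
The shift value is 22.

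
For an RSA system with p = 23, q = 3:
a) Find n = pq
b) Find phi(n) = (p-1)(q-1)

Step 1: n = p * q = 23 * 3 = 69.
Step 2: phi(n) = (p-1)(q-1) = 22 * 2 = 44.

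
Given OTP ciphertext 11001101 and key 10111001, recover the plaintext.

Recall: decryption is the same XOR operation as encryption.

Step 1: XOR ciphertext with key:
  Ciphertext: 11001101
  Key:        10111001
  XOR:        01110100
Step 2: Plaintext = 01110100 = 116 in decimal.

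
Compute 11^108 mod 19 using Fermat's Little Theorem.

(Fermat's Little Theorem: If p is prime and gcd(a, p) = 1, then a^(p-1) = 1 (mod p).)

Step 1: Since 19 is prime, by Fermat's Little Theorem: 11^18 = 1 (mod 19).
Step 2: Reduce exponent: 108 mod 18 = 0.
Step 3: So 11^108 = 11^0 (mod 19).
Step 4: 11^0 mod 19 = 1.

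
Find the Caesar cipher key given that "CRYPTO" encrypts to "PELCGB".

Step 1: Compare first letters: C (position 2) -> P (position 15).
Step 2: Shift = (15 - 2) mod 26 = 13.
The shift value is 13.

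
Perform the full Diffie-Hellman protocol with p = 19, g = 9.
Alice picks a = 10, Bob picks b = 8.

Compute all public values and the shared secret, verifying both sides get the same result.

Step 1: A = g^a mod p = 9^10 mod 19 = 9.
Step 2: B = g^b mod p = 9^8 mod 19 = 17.
Step 3: Alice computes s = B^a mod p = 17^10 mod 19 = 17.
Step 4: Bob computes s = A^b mod p = 9^8 mod 19 = 17.
Both sides agree: shared secret = 17.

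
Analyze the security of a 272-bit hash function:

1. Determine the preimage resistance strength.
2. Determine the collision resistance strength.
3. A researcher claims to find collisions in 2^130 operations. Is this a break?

Step 1: Preimage resistance requires brute-force of 2^272 operations.
Step 2: Collision resistance (birthday bound) = 2^(272/2) = 2^136.
Step 3: The claimed attack costs 2^130 operations.
Step 4: Since 2^130 < 2^136, the claimed attack beats the generic birthday bound, so collision resistance is broken.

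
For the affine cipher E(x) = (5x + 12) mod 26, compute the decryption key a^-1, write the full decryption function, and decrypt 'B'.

Step 1: Find a^-1, the modular inverse of 5 mod 26.
Step 2: We need 5 * a^-1 = 1 (mod 26).
Step 3: 5 * 21 = 105 = 4 * 26 + 1, so a^-1 = 21.
Step 4: D(y) = 21(y - 12) mod 26.
Step 5: Apply to 'B' (y = 1): D(1) = 21 * (1 - 12) mod 26 = 21 * -11 mod 26 = 3 -> 'D'.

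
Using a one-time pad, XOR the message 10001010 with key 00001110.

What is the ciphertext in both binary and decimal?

Step 1: Write out the XOR operation bit by bit:
  Message: 10001010
  Key:     00001110
  XOR:     10000100
Step 2: Convert to decimal: 10000100 = 132.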